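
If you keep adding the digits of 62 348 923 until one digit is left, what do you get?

6+2+3+4+8+9+2+3 = 37
3+7 = 10
1+0 = 1
(Equivalently, 62 348 923 mod 9 = 1.)

1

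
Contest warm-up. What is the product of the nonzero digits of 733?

63

7×3×3 = 63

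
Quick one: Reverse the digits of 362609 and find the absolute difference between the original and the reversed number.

543654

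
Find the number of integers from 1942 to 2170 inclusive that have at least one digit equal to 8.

41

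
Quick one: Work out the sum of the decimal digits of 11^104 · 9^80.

810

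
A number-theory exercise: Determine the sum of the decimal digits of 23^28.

202

23^28 = 134393854047545109686936775588697536481
Sum of its 39 digits: 202.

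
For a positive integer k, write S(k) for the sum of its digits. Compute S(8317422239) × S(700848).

1107

S(8317422239) = 8+3+1+7+4+2+2+2+3+9 = 41.
S(700848) = 7+0+0+8+4+8 = 27.
41 · 27 = 1107.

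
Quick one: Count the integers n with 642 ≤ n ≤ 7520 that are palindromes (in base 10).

101

The integers in [642, 7520] that are palindromes (in base 10): 646, 656, 666, 676, 686, 696, …, 7337, 7447.
101 qualify.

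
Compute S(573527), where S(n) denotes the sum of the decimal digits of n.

29

5+7+3+5+2+7 = 29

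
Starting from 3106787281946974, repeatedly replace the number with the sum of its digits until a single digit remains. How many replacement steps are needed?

3

3106787281946974 → 82 → 10 → 1 (3 steps)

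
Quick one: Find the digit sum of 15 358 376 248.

1+5+3+5+8+3+7+6+2+4+8 = 52

52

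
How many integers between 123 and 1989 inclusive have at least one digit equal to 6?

The integers in [123, 1989] that have at least one digit equal to 6: 126, 136, 146, 156, 160, 161, …, 1976, 1986.
520 qualify.

520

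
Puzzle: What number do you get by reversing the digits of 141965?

569141

Reversing 141965 gives 569141.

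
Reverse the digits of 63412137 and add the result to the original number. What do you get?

136533573

Reverse of 63412137 is 73121436.
63412137 + 73121436 = 136533573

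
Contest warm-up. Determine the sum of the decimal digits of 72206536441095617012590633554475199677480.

7+2+2+0+6+5+3+6+4+4+1+0+9+5+6+1+7+0+1+2+5+9+0+6+3+3+5+5+4+4+7+5+1+9+9+6+7+7+4+8+0 = 178

178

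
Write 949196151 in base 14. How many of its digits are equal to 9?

949196151 in base 14 is 900C4D71.
The digit 9 appears 1 time.

1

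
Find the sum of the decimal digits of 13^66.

13^66 = 33133037516798621392881499511582656606724154320695568102640872889340074409
Sum of its 74 digits: 325.

325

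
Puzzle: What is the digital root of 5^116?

7

The digital root of n equals n mod 9 (or 9 when 9 | n), so we need 5^116 mod 9.
5^116 ≡ 7 (mod 9), so the digital root is 7.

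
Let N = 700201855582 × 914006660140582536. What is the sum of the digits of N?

156

700201855582 × 914006660140582536 = 639989159444742328689623315952
Sum of its 30 digits: 156.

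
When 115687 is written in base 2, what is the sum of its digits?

115687 in base 2 is 11100001111100111.
Digit sum: 1+1+1+0+0+0+0+1+1+1+1+1+0+0+1+1+1 = 11.

11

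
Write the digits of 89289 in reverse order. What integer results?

98298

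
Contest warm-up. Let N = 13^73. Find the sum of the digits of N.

13^73 = 2079048967884476080047788451088036024992192911702789306913218557391594777834401453
Sum of its 82 digits: 382.

382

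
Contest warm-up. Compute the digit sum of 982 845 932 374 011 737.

9+8+2+8+4+5+9+3+2+3+7+4+0+1+1+7+3+7 = 83

83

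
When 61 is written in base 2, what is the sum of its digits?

5

61 in base 2 is 111101.
Digit sum: 1+1+1+1+0+1 = 5.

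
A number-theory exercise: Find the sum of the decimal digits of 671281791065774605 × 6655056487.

124

671281791065774605 × 6655056487 = 4467418238237261928685112635
Sum of its 28 digits: 124.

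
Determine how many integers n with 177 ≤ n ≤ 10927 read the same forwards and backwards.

182

The integers in [177, 10927] that read the same forwards and backwards: 181, 191, 202, 212, 222, 232, …, 10801, 10901.
182 qualify.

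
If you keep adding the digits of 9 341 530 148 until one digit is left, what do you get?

9+3+4+1+5+3+0+1+4+8 = 38
3+8 = 11
1+1 = 2
(Equivalently, 9 341 530 148 mod 9 = 2.)

2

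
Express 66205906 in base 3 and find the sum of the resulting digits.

20

66205906 in base 3 is 11121120121102121.
Digit sum: 1+1+1+2+1+1+2+0+1+2+1+1+0+2+1+2+1 = 20.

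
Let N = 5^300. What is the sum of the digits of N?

5^300 = 490909346529772655309577195498627564297521551249944956511154911718710525472171585646009788403733195227718357156513187851316791861042471890280751482410896345225310546445986192853894181098439730703830718994140625
Sum of its 210 digits: 955.

955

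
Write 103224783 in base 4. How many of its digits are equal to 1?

5

103224783 in base 4 is 12021301113033.
The digit 1 appears 5 times.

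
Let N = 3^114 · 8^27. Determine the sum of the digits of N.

342

3^114 · 8^27 = 5960088202139874728512536145055215179131930762743222215632429847553915735769088
Sum of its 79 digits: 342.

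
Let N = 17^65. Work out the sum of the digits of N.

17^65 = 95319090450218007303742536355848761234066170796000792973413605849481890760893457
Sum of its 80 digits: 350.

350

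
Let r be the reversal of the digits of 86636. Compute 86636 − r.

Reverse of 86636 is 63668.
86636 − 63668 = 22968

22968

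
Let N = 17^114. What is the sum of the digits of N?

604

17^114 = 186714066261911263400574573526819845230351710975096066124143686941891769887812375208644059677533373912834404420510617301166716558283137232929
Sum of its 141 digits: 604.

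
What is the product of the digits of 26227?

336

2×6×2×2×7 = 336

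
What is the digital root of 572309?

8

5+7+2+3+0+9 = 26
2+6 = 8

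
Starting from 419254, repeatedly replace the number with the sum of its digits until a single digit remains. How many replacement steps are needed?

2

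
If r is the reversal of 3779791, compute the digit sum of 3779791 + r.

41

Reversal of 3779791 is 1979773; 3779791 + 1979773 = 5759564.
Digit sum of 5759564: 5+7+5+9+5+6+4 = 41.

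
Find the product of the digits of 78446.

5376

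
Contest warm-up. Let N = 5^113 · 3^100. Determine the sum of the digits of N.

540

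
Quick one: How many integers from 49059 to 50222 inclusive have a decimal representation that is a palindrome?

The integers in [49059, 50222] that have a decimal representation that is a palindrome: 49094, 49194, 49294, 49394, 49494, 49594, …, 50105, 50205.
13 qualify.

13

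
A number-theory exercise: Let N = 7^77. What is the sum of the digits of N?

319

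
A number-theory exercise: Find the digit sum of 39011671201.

3+9+0+1+1+6+7+1+2+0+1 = 31

31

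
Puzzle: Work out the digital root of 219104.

8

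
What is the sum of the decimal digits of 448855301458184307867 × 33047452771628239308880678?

448855301458184307867 × 33047452771628239308880678 = 14833524376234301890023524339145413875919693826
Sum of its 47 digits: 198.

198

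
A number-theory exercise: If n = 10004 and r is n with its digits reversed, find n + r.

50005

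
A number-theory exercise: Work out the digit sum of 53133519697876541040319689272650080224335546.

187

5+3+1+3+3+5+1+9+6+9+7+8+7+6+5+4+1+0+4+0+3+1+9+6+8+9+2+7+2+6+5+0+0+8+0+2+2+4+3+3+5+5+4+6 = 187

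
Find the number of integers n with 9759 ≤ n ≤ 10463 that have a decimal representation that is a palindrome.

8

The integers in [9759, 10463] that have a decimal representation that is a palindrome: 9779, 9889, 9999, 10001, 10101, 10201, 10301, 10401.
8 qualify.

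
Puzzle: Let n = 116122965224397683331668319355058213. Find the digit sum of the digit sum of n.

First digit sum: 149.
1+4+9 = 14.

14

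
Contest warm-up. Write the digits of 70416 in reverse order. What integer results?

Reversing 70416 gives 61407.

61407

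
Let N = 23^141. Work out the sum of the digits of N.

23^141 = 1008381521059525163053814533892586002468978626111685238889480631790249947023415129727726931839756103316749525798840325221830303559543052503012160638029039155341341666674622276069681373795447223
Sum of its 193 digits: 818.

818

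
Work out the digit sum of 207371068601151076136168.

86

2+0+7+3+7+1+0+6+8+6+0+1+1+5+1+0+7+6+1+3+6+1+6+8 = 86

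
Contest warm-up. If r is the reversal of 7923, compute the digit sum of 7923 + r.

6

Reversal of 7923 is 3297; 7923 + 3297 = 11220.
Digit sum of 11220: 1+1+2+2+0 = 6.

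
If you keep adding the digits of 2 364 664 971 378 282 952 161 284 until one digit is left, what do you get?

2+3+6+4+6+6+4+9+7+1+3+7+8+2+8+2+9+5+2+1+6+1+2+8+4 = 116
1+1+6 = 8

8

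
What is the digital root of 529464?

3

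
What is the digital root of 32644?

1

3+2+6+4+4 = 19
1+9 = 10
1+0 = 1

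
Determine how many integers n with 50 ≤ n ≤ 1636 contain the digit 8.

383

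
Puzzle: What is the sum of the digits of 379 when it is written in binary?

7

379 in base 2 is 101111011.
Digit sum: 1+0+1+1+1+1+0+1+1 = 7.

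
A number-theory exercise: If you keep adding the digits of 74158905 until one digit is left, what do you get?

7+4+1+5+8+9+0+5 = 39
3+9 = 12
1+2 = 3

3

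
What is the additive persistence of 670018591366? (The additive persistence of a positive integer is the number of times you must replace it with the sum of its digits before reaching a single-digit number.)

2

670018591366 → 52 → 7 (2 steps)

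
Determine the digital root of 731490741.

9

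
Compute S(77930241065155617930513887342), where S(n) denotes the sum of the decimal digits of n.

122

7+7+9+3+0+2+4+1+0+6+5+1+5+5+6+1+7+9+3+0+5+1+3+8+8+7+3+4+2 = 122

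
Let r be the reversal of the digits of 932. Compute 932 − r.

693

Reverse of 932 is 239.
932 − 239 = 693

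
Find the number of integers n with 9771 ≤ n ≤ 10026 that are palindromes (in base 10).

4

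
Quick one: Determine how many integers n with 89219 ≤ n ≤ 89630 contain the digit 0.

78

The integers in [89219, 89630] that contain the digit 0: 89220, 89230, 89240, 89250, 89260, 89270, …, 89620, 89630.
78 qualify.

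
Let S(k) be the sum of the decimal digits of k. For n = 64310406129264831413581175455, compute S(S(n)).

First digit sum: 109.
1+0+9 = 10.

10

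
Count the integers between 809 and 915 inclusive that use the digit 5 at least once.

The integers in [809, 915] that use the digit 5 at least once: 815, 825, 835, 845, 850, 851, …, 905, 915.
20 qualify.

20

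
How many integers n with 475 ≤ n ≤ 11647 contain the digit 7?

The integers in [475, 11647] that contain the digit 7: 475, 476, 477, 478, 479, 487, …, 11637, 11647.
3741 qualify.

3741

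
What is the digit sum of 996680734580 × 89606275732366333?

131

996680734580 × 89606275732366333 = 89308848719912904256100895140
Sum of its 29 digits: 131.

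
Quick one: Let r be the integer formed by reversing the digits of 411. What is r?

114

Reversing 411 gives 114.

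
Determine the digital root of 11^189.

8

The digital root of n equals n mod 9 (or 9 when 9 | n), so we need 11^189 mod 9.
11^189 ≡ 8 (mod 9), so the digital root is 8.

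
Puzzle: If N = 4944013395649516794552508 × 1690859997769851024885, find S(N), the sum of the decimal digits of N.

4944013395649516794552508 × 1690859997769851024885 = 8359634479142055559974452797763744268747161580
Sum of its 46 digits: 234.

234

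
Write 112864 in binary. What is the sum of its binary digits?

8

112864 in base 2 is 11011100011100000.
Digit sum: 1+1+0+1+1+1+0+0+0+1+1+1+0+0+0+0+0 = 8.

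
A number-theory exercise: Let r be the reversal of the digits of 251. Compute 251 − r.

Reverse of 251 is 152.
251 − 152 = 99

99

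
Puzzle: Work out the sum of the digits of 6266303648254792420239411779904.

135

6+2+6+6+3+0+3+6+4+8+2+5+4+7+9+2+4+2+0+2+3+9+4+1+1+7+7+9+9+0+4 = 135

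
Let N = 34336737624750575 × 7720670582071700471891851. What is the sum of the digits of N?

155

34336737624750575 × 7720670582071700471891851 = 265102640063726279781005941272392250064325
Sum of its 42 digits: 155.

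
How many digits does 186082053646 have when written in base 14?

10

186082053646 in base 14 is 90138876C6, which has 10 digits.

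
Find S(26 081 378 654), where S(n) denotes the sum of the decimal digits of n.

2+6+0+8+1+3+7+8+6+5+4 = 50

50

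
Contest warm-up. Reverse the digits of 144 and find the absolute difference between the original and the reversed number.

297

Reverse of 144 is 441.
|144 − 441| = 297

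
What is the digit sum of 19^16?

91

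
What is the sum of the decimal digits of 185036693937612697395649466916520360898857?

220

1+8+5+0+3+6+6+9+3+9+3+7+6+1+2+6+9+7+3+9+5+6+4+9+4+6+6+9+1+6+5+2+0+3+6+0+8+9+8+8+5+7 = 220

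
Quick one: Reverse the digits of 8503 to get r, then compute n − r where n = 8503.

5445

Reverse of 8503 is 3058.
8503 − 3058 = 5445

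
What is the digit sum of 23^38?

241

23^38 = 5567468501746134532846058029734065138452687762629169
Sum of its 52 digits: 241.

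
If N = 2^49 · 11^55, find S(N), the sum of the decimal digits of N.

328

2^49 · 11^55 = 1064308354480791980349451373737899396941180364156166267725726272205094912
Sum of its 73 digits: 328.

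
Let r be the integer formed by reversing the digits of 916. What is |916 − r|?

Reverse of 916 is 619.
|916 − 619| = 297

297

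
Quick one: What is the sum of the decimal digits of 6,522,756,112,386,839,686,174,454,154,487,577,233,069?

190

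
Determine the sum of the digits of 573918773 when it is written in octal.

36

573918773 in base 8 is 4215247065.
Digit sum: 4+2+1+5+2+4+7+0+6+5 = 36.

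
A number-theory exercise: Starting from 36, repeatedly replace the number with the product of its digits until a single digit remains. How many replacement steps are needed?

2

36 → 18 → 8 (2 steps)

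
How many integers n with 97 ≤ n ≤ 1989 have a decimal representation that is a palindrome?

100

The integers in [97, 1989] that have a decimal representation that is a palindrome: 99, 101, 111, 121, 131, 141, …, 1771, 1881.
100 qualify.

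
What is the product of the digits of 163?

18

1×6×3 = 18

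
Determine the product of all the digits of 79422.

1008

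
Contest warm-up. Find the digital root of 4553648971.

7

4+5+5+3+6+4+8+9+7+1 = 52
5+2 = 7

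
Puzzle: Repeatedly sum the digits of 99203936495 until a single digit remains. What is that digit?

5

9+9+2+0+3+9+3+6+4+9+5 = 59
5+9 = 14
1+4 = 5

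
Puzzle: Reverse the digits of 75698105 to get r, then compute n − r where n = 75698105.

Reverse of 75698105 is 50189657.
75698105 − 50189657 = 25508448

25508448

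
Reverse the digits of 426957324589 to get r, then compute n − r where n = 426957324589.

Reverse of 426957324589 is 985423759624.
426957324589 − 985423759624 = -558466435035

-558466435035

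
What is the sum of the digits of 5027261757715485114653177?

5+0+2+7+2+6+1+7+5+7+7+1+5+4+8+5+1+1+4+6+5+3+1+7+7 = 107

107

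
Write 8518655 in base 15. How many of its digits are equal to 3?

8518655 in base 15 is B340A5.
The digit 3 appears 1 time.

1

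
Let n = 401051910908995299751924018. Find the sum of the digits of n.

4+0+1+0+5+1+9+1+0+9+0+8+9+9+5+2+9+9+7+5+1+9+2+4+0+1+8 = 118

118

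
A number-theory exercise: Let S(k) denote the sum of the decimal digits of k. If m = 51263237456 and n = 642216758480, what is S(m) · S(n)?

S(51263237456) = 5+1+2+6+3+2+3+7+4+5+6 = 44.
S(642216758480) = 6+4+2+2+1+6+7+5+8+4+8+0 = 53.
44 · 53 = 2332.

2332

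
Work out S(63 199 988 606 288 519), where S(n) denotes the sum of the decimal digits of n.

98

6+3+1+9+9+9+8+8+6+0+6+2+8+8+5+1+9 = 98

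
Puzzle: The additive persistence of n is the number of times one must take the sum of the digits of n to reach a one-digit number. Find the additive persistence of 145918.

145918 → 28 → 10 → 1 (3 steps)

3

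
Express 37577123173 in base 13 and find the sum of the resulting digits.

37577123173 in base 13 is 370B116C35.
Digit sum: 3+7+0+11+1+1+6+12+3+5 = 49.

49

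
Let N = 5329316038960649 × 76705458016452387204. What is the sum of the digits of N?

168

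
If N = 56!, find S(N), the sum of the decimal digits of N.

56! = 710998587804863451854045647463724949736497978881168458687447040000000000000
Sum of its 75 digits: 333.

333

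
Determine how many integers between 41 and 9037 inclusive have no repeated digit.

4753

The integers in [41, 9037] that have no repeated digit: 41, 42, 43, 45, 46, 47, …, 9036, 9037.
4753 qualify.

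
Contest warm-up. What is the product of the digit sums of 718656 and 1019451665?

1254

S(718656) = 7+1+8+6+5+6 = 33.
S(1019451665) = 1+0+1+9+4+5+1+6+6+5 = 38.
33 · 38 = 1254.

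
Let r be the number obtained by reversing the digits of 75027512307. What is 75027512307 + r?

145349084364

Reverse of 75027512307 is 70321572057.
75027512307 + 70321572057 = 145349084364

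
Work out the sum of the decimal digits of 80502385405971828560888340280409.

8+0+5+0+2+3+8+5+4+0+5+9+7+1+8+2+8+5+6+0+8+8+8+3+4+0+2+8+0+4+0+9 = 140

140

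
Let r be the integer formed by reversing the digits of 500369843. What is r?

348963005

Reversing 500369843 gives 348963005.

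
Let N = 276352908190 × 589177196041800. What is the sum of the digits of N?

93

276352908190 × 589177196041800 = 162820831565381186802342000
Sum of its 27 digits: 93.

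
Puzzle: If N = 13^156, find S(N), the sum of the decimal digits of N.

847

13^156 = 595885695154204798499264896959936613091542722901130773690539796075992673152263776628579606339950274440927455092588063393432033048784812089918520548039921869139418595791635441
Sum of its 174 digits: 847.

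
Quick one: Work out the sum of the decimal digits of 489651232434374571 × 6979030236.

489651232434374571 × 6979030236 = 3417290756254164016758528756
Sum of its 28 digits: 126.

126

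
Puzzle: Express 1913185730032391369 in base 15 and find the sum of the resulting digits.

1913185730032391369 in base 15 is 45808BB557B3357E.
Digit sum: 4+5+8+0+8+11+11+5+5+7+11+3+3+5+7+14 = 107.

107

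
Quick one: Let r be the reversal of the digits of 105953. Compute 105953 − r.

Reverse of 105953 is 359501.
105953 − 359501 = -253548

-253548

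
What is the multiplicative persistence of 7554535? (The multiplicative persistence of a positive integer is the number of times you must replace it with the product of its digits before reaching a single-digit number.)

7554535 → 52500 → 0 (2 steps)

2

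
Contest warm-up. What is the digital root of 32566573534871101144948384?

3+2+5+6+6+5+7+3+5+3+4+8+7+1+1+0+1+1+4+4+9+4+8+3+8+4 = 112
1+1+2 = 4
(Equivalently, 32566573534871101144948384 mod 9 = 4.)

4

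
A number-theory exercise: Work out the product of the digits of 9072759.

9×0×7×2×7×5×9 = 0

0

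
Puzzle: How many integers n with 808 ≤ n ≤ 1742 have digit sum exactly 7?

28

The integers in [808, 1742] that have digit sum exactly 7: 1006, 1015, 1024, 1033, 1042, 1051, …, 1510, 1600.
28 qualify.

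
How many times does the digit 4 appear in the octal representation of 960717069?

960717069 in base 8 is 7120660415.
The digit 4 appears 1 time.

1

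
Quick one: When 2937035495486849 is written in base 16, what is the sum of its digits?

2937035495486849 in base 16 is A6F37DD66B581.
Digit sum: 10+6+15+3+7+13+13+6+6+11+5+8+1 = 104.

104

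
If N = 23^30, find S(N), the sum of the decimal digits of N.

23^30 = 71094348791151363024389554286420996798449
Sum of its 41 digits: 199.

199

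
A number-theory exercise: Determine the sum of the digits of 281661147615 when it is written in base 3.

281661147615 in base 3 is 222221000110010210122010.
Digit sum: 2+2+2+2+2+1+0+0+0+1+1+0+0+1+0+2+1+0+1+2+2+0+1+0 = 23.

23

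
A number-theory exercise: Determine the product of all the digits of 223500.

0

2×2×3×5×0×0 = 0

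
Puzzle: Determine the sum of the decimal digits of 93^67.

576

93^67 = 773316992233352135428031832253039856493248974008944055599695932574836563429045538426085075583220111071316535180649984202487134506757
Sum of its 132 digits: 576.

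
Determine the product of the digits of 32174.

168

3×2×1×7×4 = 168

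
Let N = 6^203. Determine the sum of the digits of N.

720

6^203 = 92194248343397918572146576568055126186085568996569716771023481049984392782717863628119582097603533016111568140802044043486164491951800572354947367854686601216
Sum of its 158 digits: 720.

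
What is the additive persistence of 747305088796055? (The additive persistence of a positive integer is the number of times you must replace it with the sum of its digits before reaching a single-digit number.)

3

747305088796055 → 74 → 11 → 2 (3 steps)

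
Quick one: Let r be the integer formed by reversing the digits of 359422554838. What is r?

838455224953

Reversing 359422554838 gives 838455224953.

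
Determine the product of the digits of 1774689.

1×7×7×4×6×8×9 = 84672

84672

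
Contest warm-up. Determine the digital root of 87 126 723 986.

8+7+1+2+6+7+2+3+9+8+6 = 59
5+9 = 14
1+4 = 5

5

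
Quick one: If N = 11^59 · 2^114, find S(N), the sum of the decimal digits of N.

419

11^59 · 2^114 = 574894203808159619087912092881017717025850298392822702615123554730386584491236466063342875705344
Sum of its 96 digits: 419.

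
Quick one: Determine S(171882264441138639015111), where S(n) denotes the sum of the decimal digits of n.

1+7+1+8+8+2+2+6+4+4+4+1+1+3+8+6+3+9+0+1+5+1+1+1 = 87

87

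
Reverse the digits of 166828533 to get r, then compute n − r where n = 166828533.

-169000128

Reverse of 166828533 is 335828661.
166828533 − 335828661 = -169000128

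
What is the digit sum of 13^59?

13^59 = 528029013288053029092010246418774432656697756230566661880485125877
Sum of its 66 digits: 286.

286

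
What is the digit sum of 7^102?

397

7^102 = 158489348971613141575887740685910623732002956746326644645760871238192881522209474940049
Sum of its 87 digits: 397.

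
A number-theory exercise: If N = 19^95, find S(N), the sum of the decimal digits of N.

568

19^95 = 30310429509584222780856900250378474987891816698326495749294706687455340394943035990422804485156374905111232085580759135899
Sum of its 122 digits: 568.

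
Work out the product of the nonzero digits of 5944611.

4320

5×9×4×4×6×1×1 = 4320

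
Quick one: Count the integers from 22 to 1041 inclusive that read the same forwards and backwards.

99

The integers in [22, 1041] that read the same forwards and backwards: 22, 33, 44, 55, 66, 77, …, 999, 1001.
99 qualify.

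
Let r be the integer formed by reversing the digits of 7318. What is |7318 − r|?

Reverse of 7318 is 8137.
|7318 − 8137| = 819

819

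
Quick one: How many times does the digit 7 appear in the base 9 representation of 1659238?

1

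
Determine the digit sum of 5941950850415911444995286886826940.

5+9+4+1+9+5+0+8+5+0+4+1+5+9+1+1+4+4+4+9+9+5+2+8+6+8+8+6+8+2+6+9+4+0 = 169

169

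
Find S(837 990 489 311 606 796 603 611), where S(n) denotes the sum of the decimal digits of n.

113

8+3+7+9+9+0+4+8+9+3+1+1+6+0+6+7+9+6+6+0+3+6+1+1 = 113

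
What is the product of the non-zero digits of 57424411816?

215040

5×7×4×2×4×4×1×1×8×1×6 = 215040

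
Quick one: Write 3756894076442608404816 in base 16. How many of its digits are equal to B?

3756894076442608404816 in base 16 is CBA960F9A58AE80950.
The digit B appears 1 time.

1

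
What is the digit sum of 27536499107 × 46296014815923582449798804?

169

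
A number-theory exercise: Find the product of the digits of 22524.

2×2×5×2×4 = 160

160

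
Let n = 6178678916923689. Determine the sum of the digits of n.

6+1+7+8+6+7+8+9+1+6+9+2+3+6+8+9 = 96

96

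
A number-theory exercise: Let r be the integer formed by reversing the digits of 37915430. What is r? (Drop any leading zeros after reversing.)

Reversing 37915430 gives 3451973.

3451973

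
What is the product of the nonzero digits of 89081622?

13824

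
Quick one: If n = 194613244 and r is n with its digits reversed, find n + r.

636929735

Reverse of 194613244 is 442316491.
194613244 + 442316491 = 636929735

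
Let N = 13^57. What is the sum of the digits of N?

13^57 = 3124432031290254610011894949223517352998211575328796815860858733
Sum of its 64 digits: 271.

271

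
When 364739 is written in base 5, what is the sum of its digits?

23

364739 in base 5 is 43132424.
Digit sum: 4+3+1+3+2+4+2+4 = 23.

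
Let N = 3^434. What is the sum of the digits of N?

900

3^434 = 1176588362005666418823268049884377269319340100149632246285336215679991008838805849100859362715370264811854589453233934397420821133152517181448294362512734380856735513442104244463496978119097840061413403738569
Sum of its 208 digits: 900.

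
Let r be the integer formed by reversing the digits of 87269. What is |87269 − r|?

9009

Reverse of 87269 is 96278.
|87269 − 96278| = 9009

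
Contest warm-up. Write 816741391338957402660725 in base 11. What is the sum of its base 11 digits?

105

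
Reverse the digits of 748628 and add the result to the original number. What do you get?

1575475

Reverse of 748628 is 826847.
748628 + 826847 = 1575475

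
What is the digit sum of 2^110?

2^110 = 1298074214633706907132624082305024
Sum of its 34 digits: 121.

121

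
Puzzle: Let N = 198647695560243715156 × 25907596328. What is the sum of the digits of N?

137

198647695560243715156 × 25907596328 = 5146484308062231977560663547168
Sum of its 31 digits: 137.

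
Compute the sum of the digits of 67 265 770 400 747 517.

75

6+7+2+6+5+7+7+0+4+0+0+7+4+7+5+1+7 = 75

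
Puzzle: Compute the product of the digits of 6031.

0

6×0×3×1 = 0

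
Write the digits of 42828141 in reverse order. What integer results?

Reversing 42828141 gives 14182824.

14182824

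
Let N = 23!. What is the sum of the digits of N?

99

23! = 25852016738884976640000
Sum of its 23 digits: 99.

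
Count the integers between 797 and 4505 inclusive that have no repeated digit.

1884

The integers in [797, 4505] that have no repeated digit: 798, 801, 802, 803, 804, 805, …, 4502, 4503.
1884 qualify.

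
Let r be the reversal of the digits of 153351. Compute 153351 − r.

0

Reverse of 153351 is 153351.
153351 − 153351 = 0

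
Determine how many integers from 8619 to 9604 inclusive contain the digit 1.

262

The integers in [8619, 9604] that contain the digit 1: 8619, 8621, 8631, 8641, 8651, 8661, …, 9591, 9601.
262 qualify.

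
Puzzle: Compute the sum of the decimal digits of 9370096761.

48

9+3+7+0+0+9+6+7+6+1 = 48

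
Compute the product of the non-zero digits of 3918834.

3×9×1×8×8×3×4 = 20736

20736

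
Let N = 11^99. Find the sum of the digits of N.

467

11^99 = 12527829399838427440107579247354215251149392000034969484678615956504532008683916069945559954314411495091
Sum of its 104 digits: 467.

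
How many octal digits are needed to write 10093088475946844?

10093088475946844 in base 8 is 436671611122717534, which has 18 digits.

18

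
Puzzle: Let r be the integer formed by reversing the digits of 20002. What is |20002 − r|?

0

Reverse of 20002 is 20002.
|20002 − 20002| = 0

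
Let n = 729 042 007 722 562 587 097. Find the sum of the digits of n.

91

7+2+9+0+4+2+0+0+7+7+2+2+5+6+2+5+8+7+0+9+7 = 91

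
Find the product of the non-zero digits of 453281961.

4×5×3×2×8×1×9×6×1 = 51840

51840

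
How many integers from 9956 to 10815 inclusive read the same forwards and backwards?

10

The integers in [9956, 10815] that read the same forwards and backwards: 9999, 10001, 10101, 10201, 10301, 10401, 10501, 10601, 10701, 10801.
10 qualify.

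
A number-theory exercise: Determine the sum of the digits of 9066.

9+0+6+6 = 21

21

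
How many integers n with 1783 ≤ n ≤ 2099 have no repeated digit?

180

The integers in [1783, 2099] that have no repeated digit: 1783, 1784, 1785, 1786, 1789, 1790, …, 2097, 2098.
180 qualify.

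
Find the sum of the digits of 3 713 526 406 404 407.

56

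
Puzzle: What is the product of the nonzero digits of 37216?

252

3×7×2×1×6 = 252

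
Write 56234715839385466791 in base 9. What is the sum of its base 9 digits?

56234715839385466791 in base 9 is 455585354766688131733.
Digit sum: 4+5+5+5+8+5+3+5+4+7+6+6+6+8+8+1+3+1+7+3+3 = 103.

103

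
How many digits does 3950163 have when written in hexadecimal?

6

3950163 in base 16 is 3C4653, which has 6 digits.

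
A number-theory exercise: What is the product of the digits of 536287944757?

5×3×6×2×8×7×9×4×4×7×5×7 = 355622400

355622400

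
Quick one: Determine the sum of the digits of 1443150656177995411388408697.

132

1+4+4+3+1+5+0+6+5+6+1+7+7+9+9+5+4+1+1+3+8+8+4+0+8+6+9+7 = 132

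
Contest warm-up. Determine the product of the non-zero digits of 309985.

9720

3×9×9×8×5 = 9720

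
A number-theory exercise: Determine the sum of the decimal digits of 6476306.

32

6+4+7+6+3+0+6 = 32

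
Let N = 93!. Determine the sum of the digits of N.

513

93! = 1156772507081641574759205162306240436214753229576413535186142281213246807121467315215203289516844845303838996289387078090752000000000000000000000
Sum of its 145 digits: 513.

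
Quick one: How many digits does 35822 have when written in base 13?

5

35822 in base 13 is 133C7, which has 5 digits.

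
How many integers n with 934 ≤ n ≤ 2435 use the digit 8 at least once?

The integers in [934, 2435] that use the digit 8 at least once: 938, 948, 958, 968, 978, 980, …, 2418, 2428.
366 qualify.

366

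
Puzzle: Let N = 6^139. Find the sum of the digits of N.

6^139 = 1455538855293683909943468057541273219249493462007805563681546219025502238736664135695356383311470317688324096
Sum of its 109 digits: 486.

486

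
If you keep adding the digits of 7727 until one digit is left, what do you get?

5

7+7+2+7 = 23
2+3 = 5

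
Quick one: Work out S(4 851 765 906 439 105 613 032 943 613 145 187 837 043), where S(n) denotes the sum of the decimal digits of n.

165

4+8+5+1+7+6+5+9+0+6+4+3+9+1+0+5+6+1+3+0+3+2+9+4+3+6+1+3+1+4+5+1+8+7+8+3+7+0+4+3 = 165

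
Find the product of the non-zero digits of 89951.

3240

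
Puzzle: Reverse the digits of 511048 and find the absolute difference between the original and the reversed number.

329067

Reverse of 511048 is 840115.
|511048 − 840115| = 329067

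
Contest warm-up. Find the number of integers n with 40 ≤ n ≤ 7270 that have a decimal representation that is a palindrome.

The integers in [40, 7270] that have a decimal representation that is a palindrome: 44, 55, 66, 77, 88, 99, …, 7117, 7227.
159 qualify.

159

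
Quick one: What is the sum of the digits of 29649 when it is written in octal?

29649 in base 8 is 71721.
Digit sum: 7+1+7+2+1 = 18.

18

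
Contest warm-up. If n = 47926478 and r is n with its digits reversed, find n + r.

135389452

Reverse of 47926478 is 87462974.
47926478 + 87462974 = 135389452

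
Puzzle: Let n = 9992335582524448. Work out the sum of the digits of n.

82

9+9+9+2+3+3+5+5+8+2+5+2+4+4+4+8 = 82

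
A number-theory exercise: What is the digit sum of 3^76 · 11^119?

3^76 · 11^119 = 15379594767741302470415993235800391798763128832511652293830923000775351998871567787624184144506573756018458772582532987587693288615635625090559415021439173693011
Sum of its 161 digits: 738.

738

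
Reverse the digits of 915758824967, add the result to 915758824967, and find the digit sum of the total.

Reversal of 915758824967 is 769428857519; 915758824967 + 769428857519 = 1685187682486.
Digit sum of 1685187682486: 1+6+8+5+1+8+7+6+8+2+4+8+6 = 70.

70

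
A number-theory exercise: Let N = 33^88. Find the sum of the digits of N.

33^88 = 42582064088740092415623192430368169338404469492531390243724447635731073542686339448463875004215771034505254683289359263142169371728641
Sum of its 134 digits: 567.

567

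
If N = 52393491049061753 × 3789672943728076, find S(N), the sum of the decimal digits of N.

52393491049061753 × 3789672943728076 = 198554195456088454269285763877228
Sum of its 33 digits: 173.

173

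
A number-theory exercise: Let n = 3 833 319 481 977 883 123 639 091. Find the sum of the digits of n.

119

3+8+3+3+3+1+9+4+8+1+9+7+7+8+8+3+1+2+3+6+3+9+0+9+1 = 119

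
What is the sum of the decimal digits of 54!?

54! = 230843697339241380472092742683027581083278564571807941132288000000000000
Sum of its 72 digits: 261.

261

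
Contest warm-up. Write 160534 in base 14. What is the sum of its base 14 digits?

23

160534 in base 14 is 4270A.
Digit sum: 4+2+7+0+10 = 23.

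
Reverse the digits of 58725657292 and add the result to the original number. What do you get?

Reverse of 58725657292 is 29275652785.
58725657292 + 29275652785 = 88001310077

88001310077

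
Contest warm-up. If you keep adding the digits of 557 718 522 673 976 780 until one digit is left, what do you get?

5+5+7+7+1+8+5+2+2+6+7+3+9+7+6+7+8+0 = 95
9+5 = 14
1+4 = 5

5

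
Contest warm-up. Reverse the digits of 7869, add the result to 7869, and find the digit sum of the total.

24

Reversal of 7869 is 9687; 7869 + 9687 = 17556.
Digit sum of 17556: 1+7+5+5+6 = 24.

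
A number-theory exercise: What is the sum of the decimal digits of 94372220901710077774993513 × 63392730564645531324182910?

94372220901710077774993513 × 63392730564645531324182910 = 5982512772409316311958411389752197658864125275462830
Sum of its 52 digits: 237.

237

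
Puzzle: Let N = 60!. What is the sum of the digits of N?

288

60! = 8320987112741390144276341183223364380754172606361245952449277696409600000000000000
Sum of its 82 digits: 288.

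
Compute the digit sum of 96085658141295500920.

85

9+6+0+8+5+6+5+8+1+4+1+2+9+5+5+0+0+9+2+0 = 85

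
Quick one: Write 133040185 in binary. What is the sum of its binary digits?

133040185 in base 2 is 111111011100000100000111001.
Digit sum: 1+1+1+1+1+1+0+1+1+1+0+0+0+0+0+1+0+0+0+0+0+1+1+1+0+0+1 = 14.

14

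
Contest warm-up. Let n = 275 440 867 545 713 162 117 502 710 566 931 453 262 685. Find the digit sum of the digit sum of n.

First digit sum: 172.
1+7+2 = 10.

10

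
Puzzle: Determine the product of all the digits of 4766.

1008

4×7×6×6 = 1008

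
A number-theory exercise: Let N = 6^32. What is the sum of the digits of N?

126

6^32 = 7958661109946400884391936
Sum of its 25 digits: 126.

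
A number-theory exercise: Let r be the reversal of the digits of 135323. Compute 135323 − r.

Reverse of 135323 is 323531.
135323 − 323531 = -188208

-188208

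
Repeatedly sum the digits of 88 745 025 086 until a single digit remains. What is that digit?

8+8+7+4+5+0+2+5+0+8+6 = 53
5+3 = 8
(Equivalently, 88 745 025 086 mod 9 = 8.)

8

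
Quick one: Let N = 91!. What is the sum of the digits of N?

91! = 135200152767840296255166568759495142147586866476906677791741734597153670771559994765685283954750449427751168336768008192000000000000000000000
Sum of its 141 digits: 594.

594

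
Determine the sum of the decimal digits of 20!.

54

20! = 2432902008176640000
Sum of its 19 digits: 54.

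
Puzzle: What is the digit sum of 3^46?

108

3^46 = 8862938119652501095929
Sum of its 22 digits: 108.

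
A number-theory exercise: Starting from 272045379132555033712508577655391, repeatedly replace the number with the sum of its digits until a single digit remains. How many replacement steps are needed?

3

272045379132555033712508577655391 → 137 → 11 → 2 (3 steps)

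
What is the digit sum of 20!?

20! = 2432902008176640000
Sum of its 19 digits: 54.

54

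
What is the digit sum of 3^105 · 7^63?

495

3^105 · 7^63 = 21822689149874879705809156924045170064494907736863628143967825927843836050533420557829972798027215025349
Sum of its 104 digits: 495.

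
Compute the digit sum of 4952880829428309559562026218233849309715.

4+9+5+2+8+8+0+8+2+9+4+2+8+3+0+9+5+5+9+5+6+2+0+2+6+2+1+8+2+3+3+8+4+9+3+0+9+7+1+5 = 186

186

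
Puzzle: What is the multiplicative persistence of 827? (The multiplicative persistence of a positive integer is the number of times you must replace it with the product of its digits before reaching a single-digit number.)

2

827 → 112 → 2 (2 steps)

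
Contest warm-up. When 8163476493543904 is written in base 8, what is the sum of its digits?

8163476493543904 in base 8 is 350012157441724740.
Digit sum: 3+5+0+0+1+2+1+5+7+4+4+1+7+2+4+7+4+0 = 57.

57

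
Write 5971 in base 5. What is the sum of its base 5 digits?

15

5971 in base 5 is 142341.
Digit sum: 1+4+2+3+4+1 = 15.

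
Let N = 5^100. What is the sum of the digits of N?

283

5^100 = 7888609052210118054117285652827862296732064351090230047702789306640625
Sum of its 70 digits: 283.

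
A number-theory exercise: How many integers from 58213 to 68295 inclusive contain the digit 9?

The integers in [58213, 68295] that contain the digit 9: 58219, 58229, 58239, 58249, 58259, 58269, …, 68294, 68295.
3453 qualify.

3453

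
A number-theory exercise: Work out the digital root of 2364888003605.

8

2+3+6+4+8+8+8+0+0+3+6+0+5 = 53
5+3 = 8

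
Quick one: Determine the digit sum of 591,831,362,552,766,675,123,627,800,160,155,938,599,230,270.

5+9+1+8+3+1+3+6+2+5+5+2+7+6+6+6+7+5+1+2+3+6+2+7+8+0+0+1+6+0+1+5+5+9+3+8+5+9+9+2+3+0+2+7+0 = 191

191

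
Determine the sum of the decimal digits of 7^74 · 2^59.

7^74 · 2^59 = 198620790135603551348478436560801716124489424404842675633404256799787695642509312
Sum of its 81 digits: 362.

362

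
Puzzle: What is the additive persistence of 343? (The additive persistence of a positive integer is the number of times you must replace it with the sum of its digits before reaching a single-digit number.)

343 → 10 → 1 (2 steps)

2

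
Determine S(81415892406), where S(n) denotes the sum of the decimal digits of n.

48

8+1+4+1+5+8+9+2+4+0+6 = 48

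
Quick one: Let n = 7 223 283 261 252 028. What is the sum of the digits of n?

55

7+2+2+3+2+8+3+2+6+1+2+5+2+0+2+8 = 55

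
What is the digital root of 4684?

4+6+8+4 = 22
2+2 = 4

4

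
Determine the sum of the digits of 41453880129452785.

4+1+4+5+3+8+8+0+1+2+9+4+5+2+7+8+5 = 76

76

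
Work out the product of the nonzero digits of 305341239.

9720

3×5×3×4×1×2×3×9 = 9720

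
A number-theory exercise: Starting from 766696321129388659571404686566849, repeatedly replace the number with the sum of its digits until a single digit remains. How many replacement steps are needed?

766696321129388659571404686566849 → 176 → 14 → 5 (3 steps)

3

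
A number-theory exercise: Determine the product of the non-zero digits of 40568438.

92160

4×5×6×8×4×3×8 = 92160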